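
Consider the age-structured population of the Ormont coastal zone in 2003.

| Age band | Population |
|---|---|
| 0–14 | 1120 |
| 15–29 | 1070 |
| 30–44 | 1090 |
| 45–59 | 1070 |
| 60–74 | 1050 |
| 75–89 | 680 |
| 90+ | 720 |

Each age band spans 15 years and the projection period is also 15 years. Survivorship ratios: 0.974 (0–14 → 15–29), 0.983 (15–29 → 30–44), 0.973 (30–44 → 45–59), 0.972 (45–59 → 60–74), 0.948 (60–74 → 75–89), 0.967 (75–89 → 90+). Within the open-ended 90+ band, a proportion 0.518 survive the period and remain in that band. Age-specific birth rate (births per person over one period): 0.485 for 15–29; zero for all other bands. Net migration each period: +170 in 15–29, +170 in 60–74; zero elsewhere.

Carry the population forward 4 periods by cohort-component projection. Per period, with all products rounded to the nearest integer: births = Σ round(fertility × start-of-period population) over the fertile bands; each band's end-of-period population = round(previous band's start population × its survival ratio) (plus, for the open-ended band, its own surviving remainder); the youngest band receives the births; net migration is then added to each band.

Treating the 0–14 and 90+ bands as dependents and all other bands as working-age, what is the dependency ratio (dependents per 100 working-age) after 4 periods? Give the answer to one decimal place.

Period 1:
Births: 1070 * 0.485 = 519
15–29: 1120 * 0.974 = 1091
30–44: 1070 * 0.983 = 1052
45–59: 1090 * 0.973 = 1061
60–74: 1070 * 0.972 = 1040
75–89: 1050 * 0.948 = 995
90+: 680 * 0.967 + 720 * 0.518 = 658 + 373 = 1031
Net migration: 15–29 + 170 → 1261; 60–74 + 170 → 1210
Giving 519 / 1261 / 1052 / 1061 / 1210 / 995 / 1031.
Period 2:
Births: 1261 * 0.485 = 612
15–29: 519 * 0.974 = 506
30–44: 1261 * 0.983 = 1240
45–59: 1052 * 0.973 = 1024
60–74: 1061 * 0.972 = 1031
75–89: 1210 * 0.948 = 1147
90+: 995 * 0.967 + 1031 * 0.518 = 962 + 534 = 1496
Net migration: 15–29 + 170 → 676; 60–74 + 170 → 1201
Giving 612 / 676 / 1240 / 1024 / 1201 / 1147 / 1496.
Period 3:
Births: 676 * 0.485 = 328
15–29: 612 * 0.974 = 596
30–44: 676 * 0.983 = 665
45–59: 1240 * 0.973 = 1207
60–74: 1024 * 0.972 = 995
75–89: 1201 * 0.948 = 1139
90+: 1147 * 0.967 + 1496 * 0.518 = 1109 + 775 = 1884
Net migration: 15–29 + 170 → 766; 60–74 + 170 → 1165
Giving 328 / 766 / 665 / 1207 / 1165 / 1139 / 1884.
Period 4:
Births: 766 * 0.485 = 372
15–29: 328 * 0.974 = 319
30–44: 766 * 0.983 = 753
45–59: 665 * 0.973 = 647
60–74: 1207 * 0.972 = 1173
75–89: 1165 * 0.948 = 1104
90+: 1139 * 0.967 + 1884 * 0.518 = 1101 + 976 = 2077
Net migration: 15–29 + 170 → 489; 60–74 + 170 → 1343
Giving 372 / 489 / 753 / 647 / 1343 / 1104 / 2077.
Dependents (band 0–14 + band 90+) = 372 + 2077 = 2449; working-age = 4336; ratio = 2449/4336 × 100 = 56.5

56.5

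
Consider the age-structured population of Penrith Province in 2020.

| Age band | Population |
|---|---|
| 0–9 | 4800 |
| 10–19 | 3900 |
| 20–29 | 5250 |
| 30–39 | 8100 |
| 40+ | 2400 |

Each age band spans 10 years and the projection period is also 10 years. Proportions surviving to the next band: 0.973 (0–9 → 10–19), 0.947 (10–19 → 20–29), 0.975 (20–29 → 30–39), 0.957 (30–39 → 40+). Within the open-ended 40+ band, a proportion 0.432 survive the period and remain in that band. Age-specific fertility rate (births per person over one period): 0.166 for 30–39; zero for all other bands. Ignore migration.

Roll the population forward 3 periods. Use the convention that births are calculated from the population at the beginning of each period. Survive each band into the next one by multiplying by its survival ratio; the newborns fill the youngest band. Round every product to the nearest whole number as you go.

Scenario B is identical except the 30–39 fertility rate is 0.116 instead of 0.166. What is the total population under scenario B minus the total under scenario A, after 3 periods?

— Period 1 —
Births: 8100 × 0.166 = 1345
10–19: 4800 × 0.973 = 4670
20–29: 3900 × 0.947 = 3693
30–39: 5250 × 0.975 = 5119
40+: 8100 × 0.957 + 2400 × 0.432 = 7752 + 1037 = 8789
End of period: [1345, 4670, 3693, 5119, 8789]
— Period 2 —
Births: 5119 × 0.166 = 850
10–19: 1345 × 0.973 = 1309
20–29: 4670 × 0.947 = 4422
30–39: 3693 × 0.975 = 3601
40+: 5119 × 0.957 + 8789 × 0.432 = 4899 + 3797 = 8696
End of period: [850, 1309, 4422, 3601, 8696]
— Period 3 —
Births: 3601 × 0.166 = 598
10–19: 850 × 0.973 = 827
20–29: 1309 × 0.947 = 1240
30–39: 4422 × 0.975 = 4311
40+: 3601 × 0.957 + 8696 × 0.432 = 3446 + 3757 = 7203
End of period: [598, 827, 1240, 4311, 7203]
Scenario A total after 3 periods: 14179
Scenario B projection —
— Period 1 —
Births: 8100 × 0.116 = 940
10–19: 4800 × 0.973 = 4670
20–29: 3900 × 0.947 = 3693
30–39: 5250 × 0.975 = 5119
40+: 8100 × 0.957 + 2400 × 0.432 = 7752 + 1037 = 8789
End of period: [940, 4670, 3693, 5119, 8789]
— Period 2 —
Births: 5119 × 0.116 = 594
10–19: 940 × 0.973 = 915
20–29: 4670 × 0.947 = 4422
30–39: 3693 × 0.975 = 3601
40+: 5119 × 0.957 + 8789 × 0.432 = 4899 + 3797 = 8696
End of period: [594, 915, 4422, 3601, 8696]
— Period 3 —
Births: 3601 × 0.116 = 418
10–19: 594 × 0.973 = 578
20–29: 915 × 0.947 = 867
30–39: 4422 × 0.975 = 4311
40+: 3601 × 0.957 + 8696 × 0.432 = 3446 + 3757 = 7203
End of period: [418, 578, 867, 4311, 7203]
Scenario B total after 3 periods: 13377
Difference B − A = 13377 − 14179 = -802

-802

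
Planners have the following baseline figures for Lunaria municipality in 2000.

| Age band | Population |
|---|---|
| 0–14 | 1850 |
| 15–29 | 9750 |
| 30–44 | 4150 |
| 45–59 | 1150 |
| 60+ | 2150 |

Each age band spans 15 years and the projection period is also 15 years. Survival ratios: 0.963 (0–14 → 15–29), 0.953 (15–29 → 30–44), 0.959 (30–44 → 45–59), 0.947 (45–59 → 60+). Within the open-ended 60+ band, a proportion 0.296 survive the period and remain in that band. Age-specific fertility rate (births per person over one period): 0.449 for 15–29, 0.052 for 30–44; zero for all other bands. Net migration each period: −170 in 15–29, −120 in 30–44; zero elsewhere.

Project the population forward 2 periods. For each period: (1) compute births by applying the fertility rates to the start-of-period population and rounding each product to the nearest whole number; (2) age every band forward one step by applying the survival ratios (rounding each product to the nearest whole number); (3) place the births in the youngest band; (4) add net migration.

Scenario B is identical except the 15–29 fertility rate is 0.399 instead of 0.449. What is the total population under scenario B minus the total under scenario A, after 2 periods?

-551

Period 1:
Births: 9750 × 0.449 = 4378, 4150 × 0.052 = 216 → total 4594
15–29: 1850 × 0.963 = 1782
30–44: 9750 × 0.953 = 9292
45–59: 4150 × 0.959 = 3980
60+: 1150 × 0.947 + 2150 × 0.296 = 1089 + 636 = 1725
Net migration: 15–29 − 170 → 1612; 30–44 − 120 → 9172
→ [4594, 1612, 9172, 3980, 1725]
Period 2:
Births: 1612 × 0.449 = 724, 9172 × 0.052 = 477 → total 1201
15–29: 4594 × 0.963 = 4424
30–44: 1612 × 0.953 = 1536
45–59: 9172 × 0.959 = 8796
60+: 3980 × 0.947 + 1725 × 0.296 = 3769 + 511 = 4280
Net migration: 15–29 − 170 → 4254; 30–44 − 120 → 1416
→ [1201, 4254, 1416, 8796, 4280]
Scenario A total after 2 periods: 19947
Scenario B projection —
Period 1:
Births: 9750 × 0.399 = 3890, 4150 × 0.052 = 216 → total 4106
15–29: 1850 × 0.963 = 1782
30–44: 9750 × 0.953 = 9292
45–59: 4150 × 0.959 = 3980
60+: 1150 × 0.947 + 2150 × 0.296 = 1089 + 636 = 1725
Net migration: 15–29 − 170 → 1612; 30–44 − 120 → 9172
→ [4106, 1612, 9172, 3980, 1725]
Period 2:
Births: 1612 × 0.399 = 643, 9172 × 0.052 = 477 → total 1120
15–29: 4106 × 0.963 = 3954
30–44: 1612 × 0.953 = 1536
45–59: 9172 × 0.959 = 8796
60+: 3980 × 0.947 + 1725 × 0.296 = 3769 + 511 = 4280
Net migration: 15–29 − 170 → 3784; 30–44 − 120 → 1416
→ [1120, 3784, 1416, 8796, 4280]
Scenario B total after 2 periods: 19396
Difference B − A = 19396 − 19947 = -551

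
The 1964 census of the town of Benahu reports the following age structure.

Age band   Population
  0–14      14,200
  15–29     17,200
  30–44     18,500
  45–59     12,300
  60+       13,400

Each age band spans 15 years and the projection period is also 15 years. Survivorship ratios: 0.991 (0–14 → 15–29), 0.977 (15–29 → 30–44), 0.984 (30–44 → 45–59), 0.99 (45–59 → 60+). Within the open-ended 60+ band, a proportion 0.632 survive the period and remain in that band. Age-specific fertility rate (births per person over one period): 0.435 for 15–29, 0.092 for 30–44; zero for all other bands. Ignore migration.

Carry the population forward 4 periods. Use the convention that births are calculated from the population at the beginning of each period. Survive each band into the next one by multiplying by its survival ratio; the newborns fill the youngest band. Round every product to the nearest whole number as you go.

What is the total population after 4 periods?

61622

After projecting period 1:
Births: 17200 * 0.435 = 7482  |  18500 * 0.092 = 1702 → total 9184
15–29: 14200 * 0.991 = 14072
30–44: 17200 * 0.977 = 16804
45–59: 18500 * 0.984 = 18204
60+: 12300 * 0.99 + 13400 * 0.632 = 12177 + 8469 = 20646
Population now: 0–14=9184, 15–29=14072, 30–44=16804, 45–59=18204, 60+=20646
After projecting period 2:
Births: 14072 * 0.435 = 6121  |  16804 * 0.092 = 1546 → total 7667
15–29: 9184 * 0.991 = 9101
30–44: 14072 * 0.977 = 13748
45–59: 16804 * 0.984 = 16535
60+: 18204 * 0.99 + 20646 * 0.632 = 18022 + 13048 = 31070
Population now: 0–14=7667, 15–29=9101, 30–44=13748, 45–59=16535, 60+=31070
After projecting period 3:
Births: 9101 * 0.435 = 3959  |  13748 * 0.092 = 1265 → total 5224
15–29: 7667 * 0.991 = 7598
30–44: 9101 * 0.977 = 8892
45–59: 13748 * 0.984 = 13528
60+: 16535 * 0.99 + 31070 * 0.632 = 16370 + 19636 = 36006
Population now: 0–14=5224, 15–29=7598, 30–44=8892, 45–59=13528, 60+=36006
After projecting period 4:
Births: 7598 * 0.435 = 3305  |  8892 * 0.092 = 818 → total 4123
15–29: 5224 * 0.991 = 5177
30–44: 7598 * 0.977 = 7423
45–59: 8892 * 0.984 = 8750
60+: 13528 * 0.99 + 36006 * 0.632 = 13393 + 22756 = 36149
Population now: 0–14=4123, 15–29=5177, 30–44=7423, 45–59=8750, 60+=36149
Total after period 4: 4123 + 5177 + 7423 + 8750 + 36149 = 61622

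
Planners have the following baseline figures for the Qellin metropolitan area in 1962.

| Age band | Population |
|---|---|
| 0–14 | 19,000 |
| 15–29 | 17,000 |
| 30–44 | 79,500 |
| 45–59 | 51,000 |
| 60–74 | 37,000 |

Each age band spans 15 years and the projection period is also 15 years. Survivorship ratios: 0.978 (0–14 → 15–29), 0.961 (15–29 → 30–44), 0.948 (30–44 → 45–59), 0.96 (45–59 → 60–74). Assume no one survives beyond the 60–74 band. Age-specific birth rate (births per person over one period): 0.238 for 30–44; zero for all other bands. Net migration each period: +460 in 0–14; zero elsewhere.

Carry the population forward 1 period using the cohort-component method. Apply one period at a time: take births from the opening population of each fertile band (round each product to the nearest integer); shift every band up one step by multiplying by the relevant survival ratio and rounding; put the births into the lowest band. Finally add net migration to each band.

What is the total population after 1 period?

178626

Let band 1 be 0–14 through band 5 = 60–74.
After projecting period 1:
Births: 79500 × 0.238 = 18921
Band 2: 19000 × 0.978 = 18582
Band 3: 17000 × 0.961 = 16337
Band 4: 79500 × 0.948 = 75366
Band 5: 51000 × 0.96 = 48960
Net migration: Band 1 + 460 → 19381
Giving 19381 / 18582 / 16337 / 75366 / 48960.
Total after period 1: 19381 + 18582 + 16337 + 75366 + 48960 = 178626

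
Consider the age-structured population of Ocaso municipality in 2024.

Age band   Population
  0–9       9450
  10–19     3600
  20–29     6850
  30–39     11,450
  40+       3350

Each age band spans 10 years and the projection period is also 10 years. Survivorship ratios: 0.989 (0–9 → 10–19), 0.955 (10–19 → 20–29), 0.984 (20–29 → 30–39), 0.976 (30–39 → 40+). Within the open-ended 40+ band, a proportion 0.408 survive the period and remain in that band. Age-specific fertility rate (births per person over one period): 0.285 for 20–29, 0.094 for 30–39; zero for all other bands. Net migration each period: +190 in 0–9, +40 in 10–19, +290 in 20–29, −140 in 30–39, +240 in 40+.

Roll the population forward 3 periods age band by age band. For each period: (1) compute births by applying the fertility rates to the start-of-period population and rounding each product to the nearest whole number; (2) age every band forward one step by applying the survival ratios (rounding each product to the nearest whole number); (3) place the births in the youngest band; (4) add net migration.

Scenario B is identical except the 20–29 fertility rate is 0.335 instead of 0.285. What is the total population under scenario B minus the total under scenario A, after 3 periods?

972

(Groups numbered youngest = 1 to oldest = 5.)
Period 1:
Births: 6850 × 0.285 = 1952 ; 11450 × 0.094 = 1076 — total 3028
Group 2: 9450 × 0.989 = 9346
Group 3: 3600 × 0.955 = 3438
Group 4: 6850 × 0.984 = 6740
Group 5: 11450 × 0.976 + 3350 × 0.408 = 11175 + 1367 = 12542
Net migration: Group 1 + 190 → 3218; Group 2 + 40 → 9386; Group 3 + 290 → 3728; Group 4 − 140 → 6600; Group 5 + 240 → 12782
Giving 3218 / 9386 / 3728 / 6600 / 12782.
Period 2:
Births: 3728 × 0.285 = 1062 ; 6600 × 0.094 = 620 — total 1682
Group 2: 3218 × 0.989 = 3183
Group 3: 9386 × 0.955 = 8964
Group 4: 3728 × 0.984 = 3668
Group 5: 6600 × 0.976 + 12782 × 0.408 = 6442 + 5215 = 11657
Net migration: Group 1 + 190 → 1872; Group 2 + 40 → 3223; Group 3 + 290 → 9254; Group 4 − 140 → 3528; Group 5 + 240 → 11897
Giving 1872 / 3223 / 9254 / 3528 / 11897.
Period 3:
Births: 9254 × 0.285 = 2637 ; 3528 × 0.094 = 332 — total 2969
Group 2: 1872 × 0.989 = 1851
Group 3: 3223 × 0.955 = 3078
Group 4: 9254 × 0.984 = 9106
Group 5: 3528 × 0.976 + 11897 × 0.408 = 3443 + 4854 = 8297
Net migration: Group 1 + 190 → 3159; Group 2 + 40 → 1891; Group 3 + 290 → 3368; Group 4 − 140 → 8966; Group 5 + 240 → 8537
Giving 3159 / 1891 / 3368 / 8966 / 8537.
Scenario A total after 3 periods: 25921
Scenario B projection —
Period 1:
Births: 6850 × 0.335 = 2295 ; 11450 × 0.094 = 1076 — total 3371
Group 2: 9450 × 0.989 = 9346
Group 3: 3600 × 0.955 = 3438
Group 4: 6850 × 0.984 = 6740
Group 5: 11450 × 0.976 + 3350 × 0.408 = 11175 + 1367 = 12542
Net migration: Group 1 + 190 → 3561; Group 2 + 40 → 9386; Group 3 + 290 → 3728; Group 4 − 140 → 6600; Group 5 + 240 → 12782
Giving 3561 / 9386 / 3728 / 6600 / 12782.
Period 2:
Births: 3728 × 0.335 = 1249 ; 6600 × 0.094 = 620 — total 1869
Group 2: 3561 × 0.989 = 3522
Group 3: 9386 × 0.955 = 8964
Group 4: 3728 × 0.984 = 3668
Group 5: 6600 × 0.976 + 12782 × 0.408 = 6442 + 5215 = 11657
Net migration: Group 1 + 190 → 2059; Group 2 + 40 → 3562; Group 3 + 290 → 9254; Group 4 − 140 → 3528; Group 5 + 240 → 11897
Giving 2059 / 3562 / 9254 / 3528 / 11897.
Period 3:
Births: 9254 × 0.335 = 3100 ; 3528 × 0.094 = 332 — total 3432
Group 2: 2059 × 0.989 = 2036
Group 3: 3562 × 0.955 = 3402
Group 4: 9254 × 0.984 = 9106
Group 5: 3528 × 0.976 + 11897 × 0.408 = 3443 + 4854 = 8297
Net migration: Group 1 + 190 → 3622; Group 2 + 40 → 2076; Group 3 + 290 → 3692; Group 4 − 140 → 8966; Group 5 + 240 → 8537
Giving 3622 / 2076 / 3692 / 8966 / 8537.
Scenario B total after 3 periods: 26893
Difference B − A = 26893 − 25921 = 972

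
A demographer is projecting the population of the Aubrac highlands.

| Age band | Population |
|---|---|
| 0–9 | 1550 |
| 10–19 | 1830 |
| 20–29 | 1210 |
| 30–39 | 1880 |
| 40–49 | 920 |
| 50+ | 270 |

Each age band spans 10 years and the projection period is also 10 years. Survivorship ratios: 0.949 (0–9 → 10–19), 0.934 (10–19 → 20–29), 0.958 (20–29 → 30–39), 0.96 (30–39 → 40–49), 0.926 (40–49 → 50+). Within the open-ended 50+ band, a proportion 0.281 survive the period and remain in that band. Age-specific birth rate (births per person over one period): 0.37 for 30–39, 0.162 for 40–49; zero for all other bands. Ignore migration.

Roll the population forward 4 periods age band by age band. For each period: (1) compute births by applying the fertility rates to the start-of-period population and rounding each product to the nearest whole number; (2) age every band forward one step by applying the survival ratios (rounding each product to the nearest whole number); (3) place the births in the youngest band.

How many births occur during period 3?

786

Period 1:
Births: 1880 × 0.37 = 696 ; 920 × 0.162 = 149 → 845
10–19: 1550 × 0.949 = 1471
20–29: 1830 × 0.934 = 1709
30–39: 1210 × 0.958 = 1159
40–49: 1880 × 0.96 = 1805
50+: 920 × 0.926 + 270 × 0.281 = 852 + 76 = 928
End of period: [845, 1471, 1709, 1159, 1805, 928]
Period 2:
Births: 1159 × 0.37 = 429 ; 1805 × 0.162 = 292 → 721
10–19: 845 × 0.949 = 802
20–29: 1471 × 0.934 = 1374
30–39: 1709 × 0.958 = 1637
40–49: 1159 × 0.96 = 1113
50+: 1805 × 0.926 + 928 × 0.281 = 1671 + 261 = 1932
End of period: [721, 802, 1374, 1637, 1113, 1932]
Period 3:
Births: 1637 × 0.37 = 606 ; 1113 × 0.162 = 180 → 786
10–19: 721 × 0.949 = 684
20–29: 802 × 0.934 = 749
30–39: 1374 × 0.958 = 1316
40–49: 1637 × 0.96 = 1572
50+: 1113 × 0.926 + 1932 × 0.281 = 1031 + 543 = 1574
End of period: [786, 684, 749, 1316, 1572, 1574]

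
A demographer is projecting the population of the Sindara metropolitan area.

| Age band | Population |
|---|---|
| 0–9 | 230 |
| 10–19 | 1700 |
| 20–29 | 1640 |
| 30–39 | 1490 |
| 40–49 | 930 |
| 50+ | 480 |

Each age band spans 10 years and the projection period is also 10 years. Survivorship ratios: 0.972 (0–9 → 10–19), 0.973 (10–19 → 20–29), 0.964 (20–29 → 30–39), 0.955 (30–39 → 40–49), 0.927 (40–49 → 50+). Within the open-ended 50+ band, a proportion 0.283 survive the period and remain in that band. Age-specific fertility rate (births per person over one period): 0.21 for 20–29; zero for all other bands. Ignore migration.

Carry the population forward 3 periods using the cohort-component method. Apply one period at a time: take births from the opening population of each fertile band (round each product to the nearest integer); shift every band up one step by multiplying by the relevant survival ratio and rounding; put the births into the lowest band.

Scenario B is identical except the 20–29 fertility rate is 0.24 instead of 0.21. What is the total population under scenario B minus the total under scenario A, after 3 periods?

(Bands numbered youngest = 1 to oldest = 6.)
Period 1.
Births: 1640 * 0.21 = 344
Band 2: 230 * 0.972 = 224
Band 3: 1700 * 0.973 = 1654
Band 4: 1640 * 0.964 = 1581
Band 5: 1490 * 0.955 = 1423
Band 6: 930 * 0.927 + 480 * 0.283 = 862 + 136 = 998
End of period: [344, 224, 1654, 1581, 1423, 998]
Period 2.
Births: 1654 * 0.21 = 347
Band 2: 344 * 0.972 = 334
Band 3: 224 * 0.973 = 218
Band 4: 1654 * 0.964 = 1594
Band 5: 1581 * 0.955 = 1510
Band 6: 1423 * 0.927 + 998 * 0.283 = 1319 + 282 = 1601
End of period: [347, 334, 218, 1594, 1510, 1601]
Period 3.
Births: 218 * 0.21 = 46
Band 2: 347 * 0.972 = 337
Band 3: 334 * 0.973 = 325
Band 4: 218 * 0.964 = 210
Band 5: 1594 * 0.955 = 1522
Band 6: 1510 * 0.927 + 1601 * 0.283 = 1400 + 453 = 1853
End of period: [46, 337, 325, 210, 1522, 1853]
Scenario A total after 3 periods: 4293
Scenario B projection —
Period 1.
Births: 1640 * 0.24 = 394
Band 2: 230 * 0.972 = 224
Band 3: 1700 * 0.973 = 1654
Band 4: 1640 * 0.964 = 1581
Band 5: 1490 * 0.955 = 1423
Band 6: 930 * 0.927 + 480 * 0.283 = 862 + 136 = 998
End of period: [394, 224, 1654, 1581, 1423, 998]
Period 2.
Births: 1654 * 0.24 = 397
Band 2: 394 * 0.972 = 383
Band 3: 224 * 0.973 = 218
Band 4: 1654 * 0.964 = 1594
Band 5: 1581 * 0.955 = 1510
Band 6: 1423 * 0.927 + 998 * 0.283 = 1319 + 282 = 1601
End of period: [397, 383, 218, 1594, 1510, 1601]
Period 3.
Births: 218 * 0.24 = 52
Band 2: 397 * 0.972 = 386
Band 3: 383 * 0.973 = 373
Band 4: 218 * 0.964 = 210
Band 5: 1594 * 0.955 = 1522
Band 6: 1510 * 0.927 + 1601 * 0.283 = 1400 + 453 = 1853
End of period: [52, 386, 373, 210, 1522, 1853]
Scenario B total after 3 periods: 4396
Difference B − A = 4396 − 4293 = 103

103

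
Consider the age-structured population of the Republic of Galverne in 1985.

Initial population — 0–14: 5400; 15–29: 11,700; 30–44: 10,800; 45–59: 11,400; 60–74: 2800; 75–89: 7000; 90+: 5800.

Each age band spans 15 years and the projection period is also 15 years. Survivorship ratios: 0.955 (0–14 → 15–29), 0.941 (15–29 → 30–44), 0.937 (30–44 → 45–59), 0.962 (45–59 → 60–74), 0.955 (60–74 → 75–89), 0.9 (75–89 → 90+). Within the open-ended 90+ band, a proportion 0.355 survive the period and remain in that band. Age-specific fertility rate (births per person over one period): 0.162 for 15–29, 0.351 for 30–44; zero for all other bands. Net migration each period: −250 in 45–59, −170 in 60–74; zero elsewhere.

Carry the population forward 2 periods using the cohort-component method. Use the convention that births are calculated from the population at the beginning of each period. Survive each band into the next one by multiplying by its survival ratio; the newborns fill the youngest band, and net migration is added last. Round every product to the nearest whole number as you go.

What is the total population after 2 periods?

Numbering the groups 1..7 from youngest to oldest:
[period 1]
Births: 11700 × 0.162 = 1895 ; 10800 × 0.351 = 3791 ⇒ total 5686
Group 2: 5400 × 0.955 = 5157
Group 3: 11700 × 0.941 = 11010
Group 4: 10800 × 0.937 = 10120
Group 5: 11400 × 0.962 = 10967
Group 6: 2800 × 0.955 = 2674
Group 7: 7000 × 0.9 + 5800 × 0.355 = 6300 + 2059 = 8359
Net migration: Group 4 − 250 → 9870; Group 5 − 170 → 10797
Population now: 0–14=5686, 15–29=5157, 30–44=11010, 45–59=9870, 60–74=10797, 75–89=2674, 90+=8359
[period 2]
Births: 5157 × 0.162 = 835 ; 11010 × 0.351 = 3865 ⇒ total 4700
Group 2: 5686 × 0.955 = 5430
Group 3: 5157 × 0.941 = 4853
Group 4: 11010 × 0.937 = 10316
Group 5: 9870 × 0.962 = 9495
Group 6: 10797 × 0.955 = 10311
Group 7: 2674 × 0.9 + 8359 × 0.355 = 2407 + 2967 = 5374
Net migration: Group 4 − 250 → 10066; Group 5 − 170 → 9325
Population now: 0–14=4700, 15–29=5430, 30–44=4853, 45–59=10066, 60–74=9325, 75–89=10311, 90+=5374
Total after period 2: 4700 + 5430 + 4853 + 10066 + 9325 + 10311 + 5374 = 50059

50059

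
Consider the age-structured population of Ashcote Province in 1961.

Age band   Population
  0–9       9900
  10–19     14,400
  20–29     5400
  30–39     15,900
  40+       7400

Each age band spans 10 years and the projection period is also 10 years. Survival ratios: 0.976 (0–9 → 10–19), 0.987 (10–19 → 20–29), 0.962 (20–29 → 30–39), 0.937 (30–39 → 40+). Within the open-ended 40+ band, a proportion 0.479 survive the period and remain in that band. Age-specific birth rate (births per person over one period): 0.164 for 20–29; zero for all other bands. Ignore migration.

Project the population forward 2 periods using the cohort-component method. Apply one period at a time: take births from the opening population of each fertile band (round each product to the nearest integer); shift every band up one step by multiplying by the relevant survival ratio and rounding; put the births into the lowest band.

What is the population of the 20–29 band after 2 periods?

Call the bands 1 to 5, youngest first.
Period 1:
Births: 5400 * 0.164 = 886
Band 2: 9900 * 0.976 = 9662
Band 3: 14400 * 0.987 = 14213
Band 4: 5400 * 0.962 = 5195
Band 5: 15900 * 0.937 + 7400 * 0.479 = 14898 + 3545 = 18443
End of period: [886, 9662, 14213, 5195, 18443]
Period 2:
Births: 14213 * 0.164 = 2331
Band 2: 886 * 0.976 = 865
Band 3: 9662 * 0.987 = 9536
Band 4: 14213 * 0.962 = 13673
Band 5: 5195 * 0.937 + 18443 * 0.479 = 4868 + 8834 = 13702
End of period: [2331, 865, 9536, 13673, 13702]

9536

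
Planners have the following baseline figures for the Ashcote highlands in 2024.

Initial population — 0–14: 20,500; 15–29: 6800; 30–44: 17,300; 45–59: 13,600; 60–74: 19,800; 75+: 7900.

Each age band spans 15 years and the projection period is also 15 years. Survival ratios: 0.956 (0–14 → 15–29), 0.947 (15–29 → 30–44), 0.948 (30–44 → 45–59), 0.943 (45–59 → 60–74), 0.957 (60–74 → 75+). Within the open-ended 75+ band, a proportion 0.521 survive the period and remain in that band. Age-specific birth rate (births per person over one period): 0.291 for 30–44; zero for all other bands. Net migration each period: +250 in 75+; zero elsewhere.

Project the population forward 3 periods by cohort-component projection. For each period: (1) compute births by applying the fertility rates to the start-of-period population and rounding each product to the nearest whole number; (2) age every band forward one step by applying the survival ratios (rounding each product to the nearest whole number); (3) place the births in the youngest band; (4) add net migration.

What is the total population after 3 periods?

63006

Numbering the groups 1..6 from youngest to oldest:
Period 1:
Births: 17300 * 0.291 = 5034
Group 2: 20500 * 0.956 = 19598
Group 3: 6800 * 0.947 = 6440
Group 4: 17300 * 0.948 = 16400
Group 5: 13600 * 0.943 = 12825
Group 6: 19800 * 0.957 + 7900 * 0.521 = 18949 + 4116 = 23065
Net migration: Group 6 + 250 → 23315
Giving 5034 / 19598 / 6440 / 16400 / 12825 / 23315.
Period 2:
Births: 6440 * 0.291 = 1874
Group 2: 5034 * 0.956 = 4813
Group 3: 19598 * 0.947 = 18559
Group 4: 6440 * 0.948 = 6105
Group 5: 16400 * 0.943 = 15465
Group 6: 12825 * 0.957 + 23315 * 0.521 = 12274 + 12147 = 24421
Net migration: Group 6 + 250 → 24671
Giving 1874 / 4813 / 18559 / 6105 / 15465 / 24671.
Period 3:
Births: 18559 * 0.291 = 5401
Group 2: 1874 * 0.956 = 1792
Group 3: 4813 * 0.947 = 4558
Group 4: 18559 * 0.948 = 17594
Group 5: 6105 * 0.943 = 5757
Group 6: 15465 * 0.957 + 24671 * 0.521 = 14800 + 12854 = 27654
Net migration: Group 6 + 250 → 27904
Giving 5401 / 1792 / 4558 / 17594 / 5757 / 27904.
Total after period 3: 5401 + 1792 + 4558 + 17594 + 5757 + 27904 = 63006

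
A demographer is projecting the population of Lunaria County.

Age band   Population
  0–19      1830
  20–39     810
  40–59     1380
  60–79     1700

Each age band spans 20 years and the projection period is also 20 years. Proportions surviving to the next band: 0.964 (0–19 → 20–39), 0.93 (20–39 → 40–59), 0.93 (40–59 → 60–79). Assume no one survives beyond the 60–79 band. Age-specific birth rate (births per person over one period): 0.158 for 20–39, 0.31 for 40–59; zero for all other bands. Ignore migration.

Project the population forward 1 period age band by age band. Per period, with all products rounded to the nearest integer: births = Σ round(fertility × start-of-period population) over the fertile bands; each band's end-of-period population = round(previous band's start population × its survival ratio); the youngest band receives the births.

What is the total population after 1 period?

Let group 1 be 0–19 through group 4 = 60–79.
Period 1.
Births: 810 × 0.158 = 128, 1380 × 0.31 = 428 → 556
Group 2: 1830 × 0.964 = 1764
Group 3: 810 × 0.93 = 753
Group 4: 1380 × 0.93 = 1283
End of period: [556, 1764, 753, 1283]
Total after period 1: 556 + 1764 + 753 + 1283 = 4356

4356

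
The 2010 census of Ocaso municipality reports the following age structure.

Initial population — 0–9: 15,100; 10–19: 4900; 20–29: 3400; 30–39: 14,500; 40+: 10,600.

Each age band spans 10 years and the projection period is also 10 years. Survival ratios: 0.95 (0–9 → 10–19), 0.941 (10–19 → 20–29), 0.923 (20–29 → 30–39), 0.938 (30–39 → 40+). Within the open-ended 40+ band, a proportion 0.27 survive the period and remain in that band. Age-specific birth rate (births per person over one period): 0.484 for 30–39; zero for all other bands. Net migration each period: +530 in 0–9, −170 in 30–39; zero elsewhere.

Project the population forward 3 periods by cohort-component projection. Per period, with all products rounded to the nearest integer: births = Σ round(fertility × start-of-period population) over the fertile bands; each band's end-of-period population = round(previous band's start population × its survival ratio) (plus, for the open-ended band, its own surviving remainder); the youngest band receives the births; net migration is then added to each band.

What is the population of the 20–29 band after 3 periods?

6748

(Bands numbered youngest = 1 to oldest = 5.)
After projecting period 1:
Births: 14500 * 0.484 = 7018
Band 2: 15100 * 0.95 = 14345
Band 3: 4900 * 0.941 = 4611
Band 4: 3400 * 0.923 = 3138
Band 5: 14500 * 0.938 + 10600 * 0.27 = 13601 + 2862 = 16463
Net migration: Band 1 + 530 → 7548; Band 4 − 170 → 2968
→ [7548, 14345, 4611, 2968, 16463]
After projecting period 2:
Births: 2968 * 0.484 = 1437
Band 2: 7548 * 0.95 = 7171
Band 3: 14345 * 0.941 = 13499
Band 4: 4611 * 0.923 = 4256
Band 5: 2968 * 0.938 + 16463 * 0.27 = 2784 + 4445 = 7229
Net migration: Band 1 + 530 → 1967; Band 4 − 170 → 4086
→ [1967, 7171, 13499, 4086, 7229]
After projecting period 3:
Births: 4086 * 0.484 = 1978
Band 2: 1967 * 0.95 = 1869
Band 3: 7171 * 0.941 = 6748
Band 4: 13499 * 0.923 = 12460
Band 5: 4086 * 0.938 + 7229 * 0.27 = 3833 + 1952 = 5785
Net migration: Band 1 + 530 → 2508; Band 4 − 170 → 12290
→ [2508, 1869, 6748, 12290, 5785]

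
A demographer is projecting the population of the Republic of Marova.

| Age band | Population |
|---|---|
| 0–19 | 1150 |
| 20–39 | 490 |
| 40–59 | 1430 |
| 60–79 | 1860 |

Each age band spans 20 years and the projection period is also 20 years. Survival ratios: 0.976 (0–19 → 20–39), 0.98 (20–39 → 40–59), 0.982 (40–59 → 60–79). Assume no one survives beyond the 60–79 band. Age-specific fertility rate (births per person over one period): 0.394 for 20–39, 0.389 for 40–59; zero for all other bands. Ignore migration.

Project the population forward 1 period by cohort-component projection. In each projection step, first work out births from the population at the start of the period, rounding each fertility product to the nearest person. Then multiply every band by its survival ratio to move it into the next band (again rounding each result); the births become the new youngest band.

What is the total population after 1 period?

3755

Numbering the bands 1..4 from youngest to oldest:
Period 1.
Births: 490 × 0.394 = 193 ; 1430 × 0.389 = 556 → total 749
Band 2: 1150 × 0.976 = 1122
Band 3: 490 × 0.98 = 480
Band 4: 1430 × 0.982 = 1404
Giving 749 / 1122 / 480 / 1404.
Total after period 1: 749 + 1122 + 480 + 1404 = 3755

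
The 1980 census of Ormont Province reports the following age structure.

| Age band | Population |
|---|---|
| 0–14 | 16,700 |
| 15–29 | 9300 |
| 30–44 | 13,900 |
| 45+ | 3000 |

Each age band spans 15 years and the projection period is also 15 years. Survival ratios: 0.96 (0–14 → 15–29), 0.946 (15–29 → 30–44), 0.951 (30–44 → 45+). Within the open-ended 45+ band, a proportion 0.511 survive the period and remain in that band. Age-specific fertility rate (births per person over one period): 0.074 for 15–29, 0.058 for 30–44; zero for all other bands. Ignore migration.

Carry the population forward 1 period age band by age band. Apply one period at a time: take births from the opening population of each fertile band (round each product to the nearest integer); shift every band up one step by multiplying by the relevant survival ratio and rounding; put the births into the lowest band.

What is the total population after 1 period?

41076

After projecting period 1:
Births: 9300 * 0.074 = 688  |  13900 * 0.058 = 806 → 1494
15–29: 16700 * 0.96 = 16032
30–44: 9300 * 0.946 = 8798
45+: 13900 * 0.951 + 3000 * 0.511 = 13219 + 1533 = 14752
Giving 1494 / 16032 / 8798 / 14752.
Total after period 1: 1494 + 16032 + 8798 + 14752 = 41076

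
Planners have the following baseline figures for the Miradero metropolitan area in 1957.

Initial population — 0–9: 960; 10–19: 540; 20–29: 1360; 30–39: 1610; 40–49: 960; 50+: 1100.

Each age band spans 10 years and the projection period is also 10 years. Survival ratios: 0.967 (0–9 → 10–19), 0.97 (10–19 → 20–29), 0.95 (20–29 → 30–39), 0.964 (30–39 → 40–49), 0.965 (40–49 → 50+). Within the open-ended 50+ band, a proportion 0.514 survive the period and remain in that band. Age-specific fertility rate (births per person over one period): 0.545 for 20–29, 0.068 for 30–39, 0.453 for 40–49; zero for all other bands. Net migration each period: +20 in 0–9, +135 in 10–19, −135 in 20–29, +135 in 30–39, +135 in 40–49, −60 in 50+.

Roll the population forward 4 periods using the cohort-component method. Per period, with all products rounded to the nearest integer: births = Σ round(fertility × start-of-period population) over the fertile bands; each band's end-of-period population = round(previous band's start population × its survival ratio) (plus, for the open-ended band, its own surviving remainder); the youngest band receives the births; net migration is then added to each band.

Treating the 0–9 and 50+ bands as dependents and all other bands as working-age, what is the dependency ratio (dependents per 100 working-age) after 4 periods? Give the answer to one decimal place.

After projecting period 1:
Births: 1360 * 0.545 = 741, 1610 * 0.068 = 109, 960 * 0.453 = 435 — total 1285
10–19: 960 * 0.967 = 928
20–29: 540 * 0.97 = 524
30–39: 1360 * 0.95 = 1292
40–49: 1610 * 0.964 = 1552
50+: 960 * 0.965 + 1100 * 0.514 = 926 + 565 = 1491
Net migration: 0–9 + 20 → 1305; 10–19 + 135 → 1063; 20–29 − 135 → 389; 30–39 + 135 → 1427; 40–49 + 135 → 1687; 50+ − 60 → 1431
Giving 1305 / 1063 / 389 / 1427 / 1687 / 1431.
After projecting period 2:
Births: 389 * 0.545 = 212, 1427 * 0.068 = 97, 1687 * 0.453 = 764 — total 1073
10–19: 1305 * 0.967 = 1262
20–29: 1063 * 0.97 = 1031
30–39: 389 * 0.95 = 370
40–49: 1427 * 0.964 = 1376
50+: 1687 * 0.965 + 1431 * 0.514 = 1628 + 736 = 2364
Net migration: 0–9 + 20 → 1093; 10–19 + 135 → 1397; 20–29 − 135 → 896; 30–39 + 135 → 505; 40–49 + 135 → 1511; 50+ − 60 → 2304
Giving 1093 / 1397 / 896 / 505 / 1511 / 2304.
After projecting period 3:
Births: 896 * 0.545 = 488, 505 * 0.068 = 34, 1511 * 0.453 = 684 — total 1206
10–19: 1093 * 0.967 = 1057
20–29: 1397 * 0.97 = 1355
30–39: 896 * 0.95 = 851
40–49: 505 * 0.964 = 487
50+: 1511 * 0.965 + 2304 * 0.514 = 1458 + 1184 = 2642
Net migration: 0–9 + 20 → 1226; 10–19 + 135 → 1192; 20–29 − 135 → 1220; 30–39 + 135 → 986; 40–49 + 135 → 622; 50+ − 60 → 2582
Giving 1226 / 1192 / 1220 / 986 / 622 / 2582.
After projecting period 4:
Births: 1220 * 0.545 = 665, 986 * 0.068 = 67, 622 * 0.453 = 282 — total 1014
10–19: 1226 * 0.967 = 1186
20–29: 1192 * 0.97 = 1156
30–39: 1220 * 0.95 = 1159
40–49: 986 * 0.964 = 951
50+: 622 * 0.965 + 2582 * 0.514 = 600 + 1327 = 1927
Net migration: 0–9 + 20 → 1034; 10–19 + 135 → 1321; 20–29 − 135 → 1021; 30–39 + 135 → 1294; 40–49 + 135 → 1086; 50+ − 60 → 1867
Giving 1034 / 1321 / 1021 / 1294 / 1086 / 1867.
Dependents (band 0–9 + band 50+) = 1034 + 1867 = 2901; working-age = 4722; ratio = 2901/4722 × 100 = 61.4

61.4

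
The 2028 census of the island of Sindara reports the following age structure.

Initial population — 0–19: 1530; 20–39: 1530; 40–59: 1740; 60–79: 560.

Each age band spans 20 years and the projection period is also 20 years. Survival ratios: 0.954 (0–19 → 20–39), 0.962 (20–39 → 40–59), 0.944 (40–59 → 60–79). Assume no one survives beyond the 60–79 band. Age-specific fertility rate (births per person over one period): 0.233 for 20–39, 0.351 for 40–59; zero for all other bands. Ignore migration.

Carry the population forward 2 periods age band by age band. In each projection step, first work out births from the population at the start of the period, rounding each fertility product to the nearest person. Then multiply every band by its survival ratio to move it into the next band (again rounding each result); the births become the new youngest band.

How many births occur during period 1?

967

— Period 1 —
Births: 1530 × 0.233 = 356  |  1740 × 0.351 = 611 → 967
20–39: 1530 × 0.954 = 1460
40–59: 1530 × 0.962 = 1472
60–79: 1740 × 0.944 = 1643
End of period: [967, 1460, 1472, 1643]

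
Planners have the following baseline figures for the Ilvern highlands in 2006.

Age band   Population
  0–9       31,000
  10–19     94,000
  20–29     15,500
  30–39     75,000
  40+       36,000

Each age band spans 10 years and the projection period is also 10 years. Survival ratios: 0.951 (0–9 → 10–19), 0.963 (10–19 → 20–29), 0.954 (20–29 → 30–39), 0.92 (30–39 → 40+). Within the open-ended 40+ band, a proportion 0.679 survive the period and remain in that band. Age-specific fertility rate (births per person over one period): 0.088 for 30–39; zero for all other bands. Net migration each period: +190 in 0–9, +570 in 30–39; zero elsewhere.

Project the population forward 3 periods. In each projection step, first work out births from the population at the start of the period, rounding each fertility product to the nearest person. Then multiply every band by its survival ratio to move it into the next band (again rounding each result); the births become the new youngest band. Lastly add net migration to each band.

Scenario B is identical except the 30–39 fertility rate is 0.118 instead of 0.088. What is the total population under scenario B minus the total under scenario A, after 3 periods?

5108

Period 1:
Births: 75000 * 0.088 = 6600
10–19: 31000 * 0.951 = 29481
20–29: 94000 * 0.963 = 90522
30–39: 15500 * 0.954 = 14787
40+: 75000 * 0.92 + 36000 * 0.679 = 69000 + 24444 = 93444
Net migration: 0–9 + 190 → 6790; 30–39 + 570 → 15357
→ [6790, 29481, 90522, 15357, 93444]
Period 2:
Births: 15357 * 0.088 = 1351
10–19: 6790 * 0.951 = 6457
20–29: 29481 * 0.963 = 28390
30–39: 90522 * 0.954 = 86358
40+: 15357 * 0.92 + 93444 * 0.679 = 14128 + 63448 = 77576
Net migration: 0–9 + 190 → 1541; 30–39 + 570 → 86928
→ [1541, 6457, 28390, 86928, 77576]
Period 3:
Births: 86928 * 0.088 = 7650
10–19: 1541 * 0.951 = 1465
20–29: 6457 * 0.963 = 6218
30–39: 28390 * 0.954 = 27084
40+: 86928 * 0.92 + 77576 * 0.679 = 79974 + 52674 = 132648
Net migration: 0–9 + 190 → 7840; 30–39 + 570 → 27654
→ [7840, 1465, 6218, 27654, 132648]
Scenario A total after 3 periods: 175825
Scenario B projection —
Period 1:
Births: 75000 * 0.118 = 8850
10–19: 31000 * 0.951 = 29481
20–29: 94000 * 0.963 = 90522
30–39: 15500 * 0.954 = 14787
40+: 75000 * 0.92 + 36000 * 0.679 = 69000 + 24444 = 93444
Net migration: 0–9 + 190 → 9040; 30–39 + 570 → 15357
→ [9040, 29481, 90522, 15357, 93444]
Period 2:
Births: 15357 * 0.118 = 1812
10–19: 9040 * 0.951 = 8597
20–29: 29481 * 0.963 = 28390
30–39: 90522 * 0.954 = 86358
40+: 15357 * 0.92 + 93444 * 0.679 = 14128 + 63448 = 77576
Net migration: 0–9 + 190 → 2002; 30–39 + 570 → 86928
→ [2002, 8597, 28390, 86928, 77576]
Period 3:
Births: 86928 * 0.118 = 10258
10–19: 2002 * 0.951 = 1904
20–29: 8597 * 0.963 = 8279
30–39: 28390 * 0.954 = 27084
40+: 86928 * 0.92 + 77576 * 0.679 = 79974 + 52674 = 132648
Net migration: 0–9 + 190 → 10448; 30–39 + 570 → 27654
→ [10448, 1904, 8279, 27654, 132648]
Scenario B total after 3 periods: 180933
Difference B − A = 180933 − 175825 = 5108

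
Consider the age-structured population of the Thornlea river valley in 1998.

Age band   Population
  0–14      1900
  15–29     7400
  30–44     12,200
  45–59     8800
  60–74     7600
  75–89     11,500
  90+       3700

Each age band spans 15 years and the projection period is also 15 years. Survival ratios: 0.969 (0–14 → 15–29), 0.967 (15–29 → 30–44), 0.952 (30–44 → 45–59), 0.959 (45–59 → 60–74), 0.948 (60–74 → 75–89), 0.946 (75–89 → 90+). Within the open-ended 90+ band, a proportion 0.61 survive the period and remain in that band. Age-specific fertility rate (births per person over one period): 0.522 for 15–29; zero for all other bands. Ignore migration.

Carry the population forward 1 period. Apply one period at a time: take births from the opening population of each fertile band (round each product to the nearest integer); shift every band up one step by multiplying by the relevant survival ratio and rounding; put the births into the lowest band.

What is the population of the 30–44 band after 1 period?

7156

(Groups numbered youngest = 1 to oldest = 7.)
[period 1]
Births: 7400 × 0.522 = 3863
Group 2: 1900 × 0.969 = 1841
Group 3: 7400 × 0.967 = 7156
Group 4: 12200 × 0.952 = 11614
Group 5: 8800 × 0.959 = 8439
Group 6: 7600 × 0.948 = 7205
Group 7: 11500 × 0.946 + 3700 × 0.61 = 10879 + 2257 = 13136
Population now: 0–14=3863, 15–29=1841, 30–44=7156, 45–59=11614, 60–74=8439, 75–89=7205, 90+=13136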